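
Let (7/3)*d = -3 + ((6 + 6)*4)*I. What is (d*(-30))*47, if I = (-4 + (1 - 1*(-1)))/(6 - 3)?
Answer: 21150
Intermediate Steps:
I = -⅔ (I = (-4 + (1 + 1))/3 = (-4 + 2)*(⅓) = -2*⅓ = -⅔ ≈ -0.66667)
d = -15 (d = 3*(-3 + ((6 + 6)*4)*(-⅔))/7 = 3*(-3 + (12*4)*(-⅔))/7 = 3*(-3 + 48*(-⅔))/7 = 3*(-3 - 32)/7 = (3/7)*(-35) = -15)
(d*(-30))*47 = -15*(-30)*47 = 450*47 = 21150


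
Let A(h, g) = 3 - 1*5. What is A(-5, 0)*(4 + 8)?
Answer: -24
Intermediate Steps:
A(h, g) = -2 (A(h, g) = 3 - 5 = -2)
A(-5, 0)*(4 + 8) = -2*(4 + 8) = -2*12 = -24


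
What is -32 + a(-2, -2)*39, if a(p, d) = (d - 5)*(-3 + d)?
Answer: 1333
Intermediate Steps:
a(p, d) = (-5 + d)*(-3 + d)
-32 + a(-2, -2)*39 = -32 + (15 + (-2)² - 8*(-2))*39 = -32 + (15 + 4 + 16)*39 = -32 + 35*39 = -32 + 1365 = 1333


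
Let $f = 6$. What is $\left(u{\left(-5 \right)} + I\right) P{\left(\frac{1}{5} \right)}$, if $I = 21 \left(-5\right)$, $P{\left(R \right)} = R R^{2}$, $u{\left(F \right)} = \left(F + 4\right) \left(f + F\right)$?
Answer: $- \frac{106}{125} \approx -0.848$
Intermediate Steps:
$u{\left(F \right)} = \left(4 + F\right) \left(6 + F\right)$ ($u{\left(F \right)} = \left(F + 4\right) \left(6 + F\right) = \left(4 + F\right) \left(6 + F\right)$)
$P{\left(R \right)} = R^{3}$
$I = -105$
$\left(u{\left(-5 \right)} + I\right) P{\left(\frac{1}{5} \right)} = \left(\left(24 + \left(-5\right)^{2} + 10 \left(-5\right)\right) - 105\right) \left(\frac{1}{5}\right)^{3} = \frac{\left(24 + 25 - 50\right) - 105}{125} = \left(-1 - 105\right) \frac{1}{125} = \left(-106\right) \frac{1}{125} = - \frac{106}{125}$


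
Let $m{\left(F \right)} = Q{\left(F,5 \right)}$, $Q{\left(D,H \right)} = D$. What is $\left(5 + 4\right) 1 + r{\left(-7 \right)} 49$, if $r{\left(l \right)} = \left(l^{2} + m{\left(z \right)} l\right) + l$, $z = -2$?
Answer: $2753$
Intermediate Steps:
$m{\left(F \right)} = F$
$r{\left(l \right)} = l^{2} - l$ ($r{\left(l \right)} = \left(l^{2} - 2 l\right) + l = l^{2} - l$)
$\left(5 + 4\right) 1 + r{\left(-7 \right)} 49 = \left(5 + 4\right) 1 + - 7 \left(-1 - 7\right) 49 = 9 \cdot 1 + \left(-7\right) \left(-8\right) 49 = 9 + 56 \cdot 49 = 9 + 2744 = 2753$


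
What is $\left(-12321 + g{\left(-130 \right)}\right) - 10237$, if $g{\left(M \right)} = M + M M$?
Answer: $-5788$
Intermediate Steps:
$g{\left(M \right)} = M + M^{2}$
$\left(-12321 + g{\left(-130 \right)}\right) - 10237 = \left(-12321 - 130 \left(1 - 130\right)\right) - 10237 = \left(-12321 - -16770\right) - 10237 = \left(-12321 + 16770\right) - 10237 = 4449 - 10237 = -5788$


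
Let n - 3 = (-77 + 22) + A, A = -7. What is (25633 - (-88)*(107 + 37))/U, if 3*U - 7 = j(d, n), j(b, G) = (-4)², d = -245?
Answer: 114915/23 ≈ 4996.3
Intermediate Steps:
n = -59 (n = 3 + ((-77 + 22) - 7) = 3 + (-55 - 7) = 3 - 62 = -59)
j(b, G) = 16
U = 23/3 (U = 7/3 + (⅓)*16 = 7/3 + 16/3 = 23/3 ≈ 7.6667)
(25633 - (-88)*(107 + 37))/U = (25633 - (-88)*(107 + 37))/(23/3) = (25633 - (-88)*144)*(3/23) = (25633 - 1*(-12672))*(3/23) = (25633 + 12672)*(3/23) = 38305*(3/23) = 114915/23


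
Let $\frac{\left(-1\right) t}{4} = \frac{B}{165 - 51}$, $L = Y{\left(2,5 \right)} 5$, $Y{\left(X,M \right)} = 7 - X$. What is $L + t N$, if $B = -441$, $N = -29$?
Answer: $- \frac{8051}{19} \approx -423.74$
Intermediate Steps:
$L = 25$ ($L = \left(7 - 2\right) 5 = 5 \cdot 5 = 25$)
$t = \frac{294}{19}$ ($t = - 4 \left(- \frac{441}{165 - 51}\right) = - 4 \left(- \frac{441}{114}\right) = - 4 \left(\left(-441\right) \frac{1}{114}\right) = \left(-4\right) \left(- \frac{147}{38}\right) = \frac{294}{19} \approx 15.474$)
$L + t N = 25 + \frac{294}{19} \left(-29\right) = 25 - \frac{8526}{19} = - \frac{8051}{19}$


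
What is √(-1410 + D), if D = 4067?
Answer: √2657 ≈ 51.546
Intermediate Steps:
√(-1410 + D) = √(-1410 + 4067) = √2657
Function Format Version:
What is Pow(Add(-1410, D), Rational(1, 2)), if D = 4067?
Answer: Pow(2657, Rational(1, 2)) ≈ 51.546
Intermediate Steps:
Pow(Add(-1410, D), Rational(1, 2)) = Pow(Add(-1410, 4067), Rational(1, 2)) = Pow(2657, Rational(1, 2))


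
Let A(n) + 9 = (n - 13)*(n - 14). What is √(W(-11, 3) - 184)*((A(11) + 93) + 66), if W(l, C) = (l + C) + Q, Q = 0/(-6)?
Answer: 1248*I*√3 ≈ 2161.6*I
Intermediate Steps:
Q = 0 (Q = 0*(-⅙) = 0)
W(l, C) = C + l (W(l, C) = (l + C) + 0 = (C + l) + 0 = C + l)
A(n) = -9 + (-14 + n)*(-13 + n) (A(n) = -9 + (n - 13)*(n - 14) = -9 + (-13 + n)*(-14 + n) = -9 + (-14 + n)*(-13 + n))
√(W(-11, 3) - 184)*((A(11) + 93) + 66) = √((3 - 11) - 184)*(((173 + 11² - 27*11) + 93) + 66) = √(-8 - 184)*(((173 + 121 - 297) + 93) + 66) = √(-192)*((-3 + 93) + 66) = (8*I*√3)*(90 + 66) = (8*I*√3)*156 = 1248*I*√3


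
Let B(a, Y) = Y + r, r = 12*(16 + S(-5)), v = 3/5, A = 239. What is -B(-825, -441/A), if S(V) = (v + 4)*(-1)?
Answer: -161271/1195 ≈ -134.95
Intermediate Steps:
v = 3/5 (v = 3*(1/5) = 3/5 ≈ 0.60000)
S(V) = -23/5 (S(V) = (3/5 + 4)*(-1) = (23/5)*(-1) = -23/5)
r = 684/5 (r = 12*(16 - 23/5) = 12*(57/5) = 684/5 ≈ 136.80)
B(a, Y) = 684/5 + Y (B(a, Y) = Y + 684/5 = 684/5 + Y)
-B(-825, -441/A) = -(684/5 - 441/239) = -1*161271/1195 = -161271/1195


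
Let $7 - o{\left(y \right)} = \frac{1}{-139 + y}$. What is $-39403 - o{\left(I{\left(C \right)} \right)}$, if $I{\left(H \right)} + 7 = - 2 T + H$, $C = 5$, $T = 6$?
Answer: $- \frac{6029731}{153} \approx -39410.0$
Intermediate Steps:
$I{\left(H \right)} = -19 + H$ ($I{\left(H \right)} = -7 + \left(\left(-2\right) 6 + H\right) = -7 + \left(-12 + H\right) = -19 + H$)
$o{\left(y \right)} = 7 - \frac{1}{-139 + y}$
$-39403 - o{\left(I{\left(C \right)} \right)} = -39403 - \frac{-974 + 7 \left(-19 + 5\right)}{-139 + \left(-19 + 5\right)} = -39403 - \frac{-974 + 7 \left(-14\right)}{-139 - 14} = -39403 - \frac{-974 - 98}{-153} = -39403 - \left(- \frac{1}{153}\right) \left(-1072\right) = -39403 - \frac{1072}{153} = - \frac{6029731}{153}$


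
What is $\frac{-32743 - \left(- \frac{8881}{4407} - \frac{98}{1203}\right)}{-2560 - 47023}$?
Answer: $\frac{19286651186}{29207808227} \approx 0.66033$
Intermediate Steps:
$\frac{-32743 - \left(- \frac{8881}{4407} - \frac{98}{1203}\right)}{-2560 - 47023} = \frac{-32743 - - \frac{1235081}{589069}}{-49583} = \left(-32743 + \left(\frac{8881}{4407} + \frac{98}{1203}\right)\right) \left(- \frac{1}{49583}\right) = \left(-32743 + \frac{1235081}{589069}\right) \left(- \frac{1}{49583}\right) = \left(- \frac{19286651186}{589069}\right) \left(- \frac{1}{49583}\right) = \frac{19286651186}{29207808227}$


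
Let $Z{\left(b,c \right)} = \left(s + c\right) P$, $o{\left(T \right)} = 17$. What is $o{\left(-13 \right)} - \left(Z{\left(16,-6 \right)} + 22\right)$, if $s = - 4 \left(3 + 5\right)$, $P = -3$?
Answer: $-119$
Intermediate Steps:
$s = -32$ ($s = \left(-4\right) 8 = -32$)
$Z{\left(b,c \right)} = 96 - 3 c$ ($Z{\left(b,c \right)} = \left(-32 + c\right) \left(-3\right) = 96 - 3 c$)
$o{\left(-13 \right)} - \left(Z{\left(16,-6 \right)} + 22\right) = 17 - \left(\left(96 - -18\right) + 22\right) = 17 - \left(\left(96 + 18\right) + 22\right) = 17 - \left(114 + 22\right) = 17 - 136 = -119$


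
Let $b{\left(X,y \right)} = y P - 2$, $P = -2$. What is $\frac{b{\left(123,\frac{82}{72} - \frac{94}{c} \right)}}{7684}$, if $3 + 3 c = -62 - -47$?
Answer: $- \frac{641}{138312} \approx -0.0046344$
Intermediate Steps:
$c = -6$ ($c = -1 + \frac{-62 - -47}{3} = -1 + \frac{-62 + 47}{3} = -1 + \frac{1}{3} \left(-15\right) = -1 - 5 = -6$)
$b{\left(X,y \right)} = -2 - 2 y$ ($b{\left(X,y \right)} = y \left(-2\right) - 2 = - 2 y - 2 = -2 - 2 y$)
$\frac{b{\left(123,\frac{82}{72} - \frac{94}{c} \right)}}{7684} = \frac{-2 - 2 \left(\frac{82}{72} - \frac{94}{-6}\right)}{7684} = \left(-2 - 2 \left(82 \cdot \frac{1}{72} - - \frac{47}{3}\right)\right) \frac{1}{7684} = \left(-2 - 2 \left(\frac{41}{36} + \frac{47}{3}\right)\right) \frac{1}{7684} = \left(-2 - \frac{605}{18}\right) \frac{1}{7684} = \left(- \frac{641}{18}\right) \frac{1}{7684} = - \frac{641}{138312}$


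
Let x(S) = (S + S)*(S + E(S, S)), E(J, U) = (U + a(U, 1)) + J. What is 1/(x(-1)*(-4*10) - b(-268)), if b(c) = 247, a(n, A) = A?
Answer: -1/407 ≈ -0.0024570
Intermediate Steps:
E(J, U) = 1 + J + U (E(J, U) = (U + 1) + J = (1 + U) + J = 1 + J + U)
x(S) = 2*S*(1 + 3*S) (x(S) = (S + S)*(S + (1 + S + S)) = (2*S)*(S + (1 + 2*S)) = (2*S)*(1 + 3*S) = 2*S*(1 + 3*S))
1/(x(-1)*(-4*10) - b(-268)) = 1/((2*(-1)*(1 + 3*(-1)))*(-4*10) - 1*247) = 1/((2*(-1)*(1 - 3))*(-40) - 247) = 1/((2*(-1)*(-2))*(-40) - 247) = 1/(4*(-40) - 247) = 1/(-160 - 247) = 1/(-407) = -1/407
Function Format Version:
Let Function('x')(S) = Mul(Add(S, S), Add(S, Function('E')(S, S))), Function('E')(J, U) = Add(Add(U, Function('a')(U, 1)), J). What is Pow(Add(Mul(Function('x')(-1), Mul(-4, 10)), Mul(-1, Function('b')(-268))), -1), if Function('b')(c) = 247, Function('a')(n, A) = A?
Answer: Rational(-1, 407) ≈ -0.0024570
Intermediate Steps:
Function('E')(J, U) = Add(1, J, U) (Function('E')(J, U) = Add(Add(U, 1), J) = Add(Add(1, U), J) = Add(1, J, U))
Function('x')(S) = Mul(2, S, Add(1, Mul(3, S))) (Function('x')(S) = Mul(Add(S, S), Add(S, Add(1, S, S))) = Mul(Mul(2, S), Add(S, Add(1, Mul(2, S)))) = Mul(Mul(2, S), Add(1, Mul(3, S))) = Mul(2, S, Add(1, Mul(3, S))))
Pow(Add(Mul(Function('x')(-1), Mul(-4, 10)), Mul(-1, Function('b')(-268))), -1) = Pow(Add(Mul(Mul(2, -1, Add(1, Mul(3, -1))), Mul(-4, 10)), Mul(-1, 247)), -1) = Pow(Add(Mul(Mul(2, -1, Add(1, -3)), -40), -247), -1) = Pow(Add(Mul(Mul(2, -1, -2), -40), -247), -1) = Pow(Add(Mul(4, -40), -247), -1) = Pow(Add(-160, -247), -1) = Pow(-407, -1) = Rational(-1, 407)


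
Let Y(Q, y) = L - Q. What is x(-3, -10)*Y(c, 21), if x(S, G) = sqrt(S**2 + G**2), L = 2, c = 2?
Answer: 0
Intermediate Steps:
Y(Q, y) = 2 - Q
x(S, G) = sqrt(G**2 + S**2)
x(-3, -10)*Y(c, 21) = sqrt((-10)**2 + (-3)**2)*(2 - 1*2) = sqrt(100 + 9)*(2 - 2) = sqrt(109)*0 = 0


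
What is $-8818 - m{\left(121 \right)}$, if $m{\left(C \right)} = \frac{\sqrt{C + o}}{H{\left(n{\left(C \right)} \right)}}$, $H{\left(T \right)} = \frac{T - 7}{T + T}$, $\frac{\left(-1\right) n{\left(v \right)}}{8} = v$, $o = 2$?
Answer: $-8818 - \frac{1936 \sqrt{123}}{975} \approx -8840.0$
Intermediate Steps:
$n{\left(v \right)} = - 8 v$
$H{\left(T \right)} = \frac{-7 + T}{2 T}$
$m{\left(C \right)} = - \frac{16 C \sqrt{2 + C}}{-7 - 8 C}$ ($m{\left(C \right)} = \frac{\sqrt{C + 2}}{\frac{1}{2} \frac{1}{\left(-8\right) C} \left(-7 - 8 C\right)} = \frac{\sqrt{2 + C}}{\frac{1}{2} \left(- \frac{1}{8 C}\right) \left(-7 - 8 C\right)} = \frac{\sqrt{2 + C}}{\left(- \frac{1}{16}\right) \frac{1}{C} \left(-7 - 8 C\right)} = \sqrt{2 + C} \left(- \frac{16 C}{-7 - 8 C}\right) = - \frac{16 C \sqrt{2 + C}}{-7 - 8 C}$)
$-8818 - m{\left(121 \right)} = -8818 - 16 \cdot 121 \sqrt{2 + 121} \frac{1}{7 + 8 \cdot 121} = -8818 - 16 \cdot 121 \sqrt{123} \frac{1}{7 + 968} = -8818 - 16 \cdot 121 \sqrt{123} \cdot \frac{1}{975} = -8818 - \frac{1936 \sqrt{123}}{975}$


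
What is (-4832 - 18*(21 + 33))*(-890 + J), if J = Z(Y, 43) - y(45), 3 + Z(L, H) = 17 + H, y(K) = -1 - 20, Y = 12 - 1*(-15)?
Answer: 4712848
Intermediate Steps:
Y = 27 (Y = 12 + 15 = 27)
y(K) = -21
Z(L, H) = 14 + H (Z(L, H) = -3 + (17 + H) = 14 + H)
J = 78 (J = (14 + 43) - 1*(-21) = 57 + 21 = 78)
(-4832 - 18*(21 + 33))*(-890 + J) = (-4832 - 18*(21 + 33))*(-890 + 78) = (-4832 - 18*54)*(-812) = (-4832 - 972)*(-812) = -5804*(-812) = 4712848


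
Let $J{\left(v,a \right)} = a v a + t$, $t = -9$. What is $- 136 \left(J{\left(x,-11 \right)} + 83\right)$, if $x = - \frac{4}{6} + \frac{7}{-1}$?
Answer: $\frac{348296}{3} \approx 1.161 \cdot 10^{5}$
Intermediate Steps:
$x = - \frac{23}{3}$ ($x = \left(-4\right) \frac{1}{6} + 7 \left(-1\right) = - \frac{2}{3} - 7 = - \frac{23}{3} \approx -7.6667$)
$J{\left(v,a \right)} = -9 + v a^{2}$ ($J{\left(v,a \right)} = a v a - 9 = v a^{2} - 9 = -9 + v a^{2}$)
$- 136 \left(J{\left(x,-11 \right)} + 83\right) = - 136 \left(\left(-9 - \frac{23 \left(-11\right)^{2}}{3}\right) + 83\right) = - 136 \left(\left(-9 - \frac{2783}{3}\right) + 83\right) = - 136 \left(- \frac{2810}{3} + 83\right) = \left(-136\right) \left(- \frac{2561}{3}\right) = \frac{348296}{3}$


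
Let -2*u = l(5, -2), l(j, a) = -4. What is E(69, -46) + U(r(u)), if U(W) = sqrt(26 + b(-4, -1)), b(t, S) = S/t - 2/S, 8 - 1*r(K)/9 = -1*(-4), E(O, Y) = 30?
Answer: 30 + sqrt(113)/2 ≈ 35.315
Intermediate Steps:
u = 2 (u = -1/2*(-4) = 2)
r(K) = 36 (r(K) = 72 - (-9)*(-4) = 72 - 9*4 = 72 - 36 = 36)
b(t, S) = -2/S + S/t
U(W) = sqrt(113)/2 (U(W) = sqrt(26 + (-2/(-1) - 1/(-4))) = sqrt(26 + (-2*(-1) - 1*(-1/4))) = sqrt(26 + (2 + 1/4)) = sqrt(26 + 9/4) = sqrt(113/4) = sqrt(113)/2)
E(69, -46) + U(r(u)) = 30 + sqrt(113)/2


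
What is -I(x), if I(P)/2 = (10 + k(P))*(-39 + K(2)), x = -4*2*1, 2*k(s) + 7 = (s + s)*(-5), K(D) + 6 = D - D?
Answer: 4185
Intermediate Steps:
K(D) = -6 (K(D) = -6 + (D - D) = -6 + 0 = -6)
k(s) = -7/2 - 5*s (k(s) = -7/2 + ((s + s)*(-5))/2 = -7/2 + ((2*s)*(-5))/2 = -7/2 + (-10*s)/2 = -7/2 - 5*s)
x = -8 (x = -8*1 = -8)
I(P) = -585 + 450*P (I(P) = 2*((10 + (-7/2 - 5*P))*(-39 - 6)) = 2*((13/2 - 5*P)*(-45)) = 2*(-585/2 + 225*P) = -585 + 450*P)
-I(x) = -(-585 + 450*(-8)) = -(-585 - 3600) = -1*(-4185) = 4185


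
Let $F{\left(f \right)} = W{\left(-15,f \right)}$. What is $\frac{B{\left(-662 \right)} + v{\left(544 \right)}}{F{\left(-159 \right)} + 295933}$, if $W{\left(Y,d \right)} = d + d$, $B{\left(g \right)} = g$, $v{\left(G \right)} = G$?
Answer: $- \frac{118}{295615} \approx -0.00039917$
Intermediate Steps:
$W{\left(Y,d \right)} = 2 d$
$F{\left(f \right)} = 2 f$
$\frac{B{\left(-662 \right)} + v{\left(544 \right)}}{F{\left(-159 \right)} + 295933} = \frac{-662 + 544}{2 \left(-159\right) + 295933} = - \frac{118}{-318 + 295933} = - \frac{118}{295615}$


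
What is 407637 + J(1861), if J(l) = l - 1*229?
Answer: 409269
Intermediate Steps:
J(l) = -229 + l (J(l) = l - 229 = -229 + l)
407637 + J(1861) = 407637 + (-229 + 1861) = 407637 + 1632 = 409269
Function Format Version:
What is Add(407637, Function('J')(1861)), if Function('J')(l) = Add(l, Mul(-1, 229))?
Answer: 409269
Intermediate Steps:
Function('J')(l) = Add(-229, l) (Function('J')(l) = Add(l, -229) = Add(-229, l))
Add(407637, Function('J')(1861)) = Add(407637, Add(-229, 1861)) = Add(407637, 1632) = 409269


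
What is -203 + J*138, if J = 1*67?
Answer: 9043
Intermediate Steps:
J = 67
-203 + J*138 = -203 + 67*138 = -203 + 9246 = 9043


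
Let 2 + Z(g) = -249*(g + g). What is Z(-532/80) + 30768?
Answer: 340777/10 ≈ 34078.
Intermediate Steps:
Z(g) = -2 - 498*g (Z(g) = -2 - 249*(g + g) = -2 - 498*g)
Z(-532/80) + 30768 = (-2 - (-264936)/80) + 30768 = (-2 - 498*(-133/20)) + 30768 = (-2 + 33117/10) + 30768 = 33097/10 + 30768 = 340777/10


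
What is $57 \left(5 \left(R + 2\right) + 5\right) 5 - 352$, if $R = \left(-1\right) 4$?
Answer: $-1777$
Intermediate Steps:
$R = -4$
$57 \left(5 \left(R + 2\right) + 5\right) 5 - 352 = 57 \left(5 \left(-4 + 2\right) + 5\right) 5 - 352 = 57 \left(5 \left(-2\right) + 5\right) 5 - 352 = 57 \left(-10 + 5\right) 5 - 352 = 57 \left(\left(-5\right) 5\right) - 352 = 57 \left(-25\right) - 352 = -1425 - 352 = -1777$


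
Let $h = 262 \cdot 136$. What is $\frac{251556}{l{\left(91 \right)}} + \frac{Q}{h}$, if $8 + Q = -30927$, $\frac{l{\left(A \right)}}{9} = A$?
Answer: $\frac{2979369209}{9727536} \approx 306.28$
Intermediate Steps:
$l{\left(A \right)} = 9 A$
$h = 35632$
$Q = -30935$ ($Q = -8 - 30927 = -30935$)
$\frac{251556}{l{\left(91 \right)}} + \frac{Q}{h} = \frac{251556}{9 \cdot 91} - \frac{30935}{35632} = \frac{251556}{819} - \frac{30935}{35632} = 251556 \cdot \frac{1}{819} - \frac{30935}{35632} = \frac{83852}{273} - \frac{30935}{35632} = \frac{2979369209}{9727536}$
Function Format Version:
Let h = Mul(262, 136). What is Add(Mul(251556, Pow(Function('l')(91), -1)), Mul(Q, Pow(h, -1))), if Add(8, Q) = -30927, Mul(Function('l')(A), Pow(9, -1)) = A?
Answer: Rational(2979369209, 9727536) ≈ 306.28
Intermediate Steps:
Function('l')(A) = Mul(9, A)
h = 35632
Q = -30935 (Q = Add(-8, -30927) = -30935)
Add(Mul(251556, Pow(Function('l')(91), -1)), Mul(Q, Pow(h, -1))) = Add(Mul(251556, Pow(Mul(9, 91), -1)), Mul(-30935, Pow(35632, -1))) = Add(Mul(251556, Pow(819, -1)), Mul(-30935, Rational(1, 35632))) = Add(Mul(251556, Rational(1, 819)), Rational(-30935, 35632)) = Add(Rational(83852, 273), Rational(-30935, 35632)) = Rational(2979369209, 9727536)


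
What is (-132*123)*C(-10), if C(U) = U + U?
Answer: 324720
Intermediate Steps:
C(U) = 2*U
(-132*123)*C(-10) = (-132*123)*(2*(-10)) = -16236*(-20) = 324720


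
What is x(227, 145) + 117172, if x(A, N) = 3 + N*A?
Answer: 150090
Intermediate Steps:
x(A, N) = 3 + A*N
x(227, 145) + 117172 = (3 + 227*145) + 117172 = (3 + 32915) + 117172 = 32918 + 117172 = 150090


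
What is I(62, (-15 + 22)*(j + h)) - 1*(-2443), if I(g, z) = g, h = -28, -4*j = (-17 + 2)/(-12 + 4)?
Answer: 2505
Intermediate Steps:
j = -15/32 (j = -(-17 + 2)/(4*(-12 + 4)) = -(-15)/(4*(-8)) = -(-15)*(-1)/(4*8) = -1/4*15/8 = -15/32 ≈ -0.46875)
I(62, (-15 + 22)*(j + h)) - 1*(-2443) = 62 - 1*(-2443) = 62 + 2443 = 2505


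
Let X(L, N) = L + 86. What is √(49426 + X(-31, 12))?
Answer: √49481 ≈ 222.44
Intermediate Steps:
X(L, N) = 86 + L
√(49426 + X(-31, 12)) = √(49426 + (86 - 31)) = √(49426 + 55) = √49481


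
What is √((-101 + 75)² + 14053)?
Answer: √14729 ≈ 121.36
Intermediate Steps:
√((-101 + 75)² + 14053) = √((-26)² + 14053) = √(676 + 14053) = √14729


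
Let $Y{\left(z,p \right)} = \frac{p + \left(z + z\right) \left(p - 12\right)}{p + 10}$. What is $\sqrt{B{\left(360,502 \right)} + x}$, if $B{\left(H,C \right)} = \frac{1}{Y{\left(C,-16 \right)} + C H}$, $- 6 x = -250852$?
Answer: $\frac{\sqrt{202109064301401}}{69528} \approx 204.47$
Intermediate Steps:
$x = \frac{125426}{3}$ ($x = \left(- \frac{1}{6}\right) \left(-250852\right) = \frac{125426}{3} \approx 41809.0$)
$Y{\left(z,p \right)} = \frac{p + 2 z \left(-12 + p\right)}{10 + p}$
$B{\left(H,C \right)} = \frac{1}{\frac{8}{3} + \frac{28 C}{3} + C H}$ ($B{\left(H,C \right)} = \frac{1}{\frac{-16 - 24 C + 2 \left(-16\right) C}{10 - 16} + C H} = \frac{1}{\frac{-16 - 24 C - 32 C}{-6} + C H} = \frac{1}{- \frac{-16 - 56 C}{6} + C H} = \frac{1}{\left(\frac{8}{3} + \frac{28 C}{3}\right) + C H} = \frac{1}{\frac{8}{3} + \frac{28 C}{3} + C H}$)
$\sqrt{B{\left(360,502 \right)} + x} = \sqrt{\frac{3}{8 + 28 \cdot 502 + 3 \cdot 502 \cdot 360} + \frac{125426}{3}} = \sqrt{\frac{3}{8 + 14056 + 542160} + \frac{125426}{3}} = \sqrt{\frac{3}{556224} + \frac{125426}{3}} = \sqrt{3 \cdot \frac{1}{556224} + \frac{125426}{3}} = \sqrt{\frac{1}{185408} + \frac{125426}{3}} = \sqrt{\frac{23254983811}{556224}} = \frac{\sqrt{202109064301401}}{69528}$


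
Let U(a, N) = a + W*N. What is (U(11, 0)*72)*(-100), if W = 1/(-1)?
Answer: -79200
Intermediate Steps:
W = -1 (W = 1*(-1) = -1)
U(a, N) = a - N
(U(11, 0)*72)*(-100) = ((11 - 1*0)*72)*(-100) = ((11 + 0)*72)*(-100) = (11*72)*(-100) = 792*(-100) = -79200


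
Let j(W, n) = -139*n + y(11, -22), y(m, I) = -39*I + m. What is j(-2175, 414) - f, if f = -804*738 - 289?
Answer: 536964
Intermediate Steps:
y(m, I) = m - 39*I
j(W, n) = 869 - 139*n (j(W, n) = -139*n + (11 - 39*(-22)) = -139*n + (11 + 858) = -139*n + 869 = 869 - 139*n)
f = -593641 (f = -593352 - 289 = -593641)
j(-2175, 414) - f = (869 - 139*414) - 1*(-593641) = (869 - 57546) + 593641 = -56677 + 593641 = 536964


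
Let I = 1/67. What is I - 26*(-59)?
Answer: 102779/67 ≈ 1534.0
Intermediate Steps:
I = 1/67 ≈ 0.014925
I - 26*(-59) = 1/67 - 26*(-59) = 1/67 + 1534 = 102779/67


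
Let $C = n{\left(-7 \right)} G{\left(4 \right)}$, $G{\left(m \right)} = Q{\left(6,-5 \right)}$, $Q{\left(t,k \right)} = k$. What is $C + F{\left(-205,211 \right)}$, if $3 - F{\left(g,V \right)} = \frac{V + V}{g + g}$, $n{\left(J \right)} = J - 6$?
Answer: $\frac{14151}{205} \approx 69.029$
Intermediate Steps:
$n{\left(J \right)} = -6 + J$
$F{\left(g,V \right)} = 3 - \frac{V}{g}$ ($F{\left(g,V \right)} = 3 - \frac{V + V}{g + g} = 3 - \frac{2 V}{2 g} = 3 - 2 V \frac{1}{2 g} = 3 - \frac{V}{g}$)
$G{\left(m \right)} = -5$
$C = 65$ ($C = \left(-6 - 7\right) \left(-5\right) = \left(-13\right) \left(-5\right) = 65$)
$C + F{\left(-205,211 \right)} = 65 + \left(3 - \frac{211}{-205}\right) = 65 + \left(3 - 211 \left(- \frac{1}{205}\right)\right) = 65 + \left(3 + \frac{211}{205}\right) = 65 + \frac{826}{205} = \frac{14151}{205}$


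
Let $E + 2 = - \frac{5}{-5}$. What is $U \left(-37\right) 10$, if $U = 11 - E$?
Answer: $-4440$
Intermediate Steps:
$E = -1$ ($E = -2 - \frac{5}{-5} = -2 - -1 = -2 + 1 = -1$)
$U = 12$ ($U = 11 - -1 = 11 + 1 = 12$)
$U \left(-37\right) 10 = 12 \left(-37\right) 10 = \left(-444\right) 10 = -4440$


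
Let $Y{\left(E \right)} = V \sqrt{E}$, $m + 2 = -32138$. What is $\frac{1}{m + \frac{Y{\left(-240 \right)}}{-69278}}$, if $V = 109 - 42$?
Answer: $- \frac{429533423}{13805204215223} + \frac{517 i \sqrt{15}}{138052042152230} \approx -3.1114 \cdot 10^{-5} + 1.4504 \cdot 10^{-11} i$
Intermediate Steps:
$m = -32140$ ($m = -2 - 32138 = -32140$)
$V = 67$
$Y{\left(E \right)} = 67 \sqrt{E}$
$\frac{1}{m + \frac{Y{\left(-240 \right)}}{-69278}} = \frac{1}{-32140 + \frac{67 \sqrt{-240}}{-69278}} = \frac{1}{-32140 + 67 \cdot 4 i \sqrt{15} \left(- \frac{1}{69278}\right)} = \frac{1}{-32140 + 268 i \sqrt{15} \left(- \frac{1}{69278}\right)} = \frac{1}{-32140 - \frac{2 i \sqrt{15}}{517}}$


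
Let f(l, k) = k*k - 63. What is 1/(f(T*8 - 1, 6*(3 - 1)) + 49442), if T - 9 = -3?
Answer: 1/49523 ≈ 2.0193e-5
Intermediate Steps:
T = 6 (T = 9 - 3 = 6)
f(l, k) = -63 + k² (f(l, k) = k² - 63 = -63 + k²)
1/(f(T*8 - 1, 6*(3 - 1)) + 49442) = 1/((-63 + (6*(3 - 1))²) + 49442) = 1/((-63 + (6*2)²) + 49442) = 1/((-63 + 12²) + 49442) = 1/((-63 + 144) + 49442) = 1/(81 + 49442) = 1/49523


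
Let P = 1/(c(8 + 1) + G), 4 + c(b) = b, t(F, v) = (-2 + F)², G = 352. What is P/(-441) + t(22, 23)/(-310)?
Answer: -6297511/4880547 ≈ -1.2903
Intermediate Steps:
c(b) = -4 + b
P = 1/357 (P = 1/((-4 + (8 + 1)) + 352) = 1/((-4 + 9) + 352) = 1/(5 + 352) = 1/357 ≈ 0.0028011)
P/(-441) + t(22, 23)/(-310) = (1/357)/(-441) + (-2 + 22)²/(-310) = (1/357)*(-1/441) + 20²*(-1/310) = -1/157437 + 400*(-1/310) = -1/157437 - 40/31 = -6297511/4880547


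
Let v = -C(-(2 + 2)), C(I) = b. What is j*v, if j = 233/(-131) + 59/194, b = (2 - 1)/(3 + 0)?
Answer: 12491/25414 ≈ 0.49150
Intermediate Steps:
b = ⅓ (b = 1/3 = 1*(⅓) = ⅓ ≈ 0.33333)
j = -37473/25414 (j = 233*(-1/131) + 59*(1/194) = -233/131 + 59/194 = -37473/25414 ≈ -1.4745)
C(I) = ⅓
v = -⅓ (v = -1*⅓ = -⅓ ≈ -0.33333)
j*v = -37473/25414*(-⅓) = 12491/25414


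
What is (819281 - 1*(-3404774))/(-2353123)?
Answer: -4224055/2353123 ≈ -1.7951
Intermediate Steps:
(819281 - 1*(-3404774))/(-2353123) = (819281 + 3404774)*(-1/2353123) = 4224055*(-1/2353123) = -4224055/2353123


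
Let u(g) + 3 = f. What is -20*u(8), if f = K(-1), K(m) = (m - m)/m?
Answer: 60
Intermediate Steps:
K(m) = 0 (K(m) = 0/m = 0)
f = 0
u(g) = -3 (u(g) = -3 + 0 = -3)
-20*u(8) = -20*(-3) = 60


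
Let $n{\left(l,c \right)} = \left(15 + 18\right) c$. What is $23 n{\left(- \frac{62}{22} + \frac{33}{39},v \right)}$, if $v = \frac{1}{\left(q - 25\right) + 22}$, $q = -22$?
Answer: $- \frac{759}{25} \approx -30.36$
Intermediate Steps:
$v = - \frac{1}{25}$ ($v = \frac{1}{\left(-22 - 25\right) + 22} = \frac{1}{-47 + 22} = \frac{1}{-25} = - \frac{1}{25} \approx -0.04$)
$n{\left(l,c \right)} = 33 c$
$23 n{\left(- \frac{62}{22} + \frac{33}{39},v \right)} = 23 \cdot 33 \left(- \frac{1}{25}\right) = 23 \left(- \frac{33}{25}\right) = - \frac{759}{25}$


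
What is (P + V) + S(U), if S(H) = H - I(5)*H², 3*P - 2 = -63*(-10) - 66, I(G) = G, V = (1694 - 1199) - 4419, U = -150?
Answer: -349156/3 ≈ -1.1639e+5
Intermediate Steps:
V = -3924 (V = 495 - 4419 = -3924)
P = 566/3 (P = ⅔ + (-63*(-10) - 66)/3 = ⅔ + (630 - 66)/3 = ⅔ + (⅓)*564 = ⅔ + 188 = 566/3 ≈ 188.67)
S(H) = H - 5*H²
(P + V) + S(U) = (566/3 - 3924) - 150*(1 - 5*(-150)) = -11206/3 - 150*(1 + 750) = -11206/3 - 150*751 = -11206/3 - 112650 = -349156/3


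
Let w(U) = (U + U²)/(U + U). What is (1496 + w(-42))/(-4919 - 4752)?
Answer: -2951/19342 ≈ -0.15257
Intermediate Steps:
w(U) = (U + U²)/(2*U) (w(U) = (U + U²)/((2*U)) = (U + U²)*(1/(2*U)) = (U + U²)/(2*U))
(1496 + w(-42))/(-4919 - 4752) = (1496 + (½ + (½)*(-42)))/(-4919 - 4752) = (1496 + (½ - 21))/(-9671) = (1496 - 41/2)*(-1/9671) = (2951/2)*(-1/9671) = -2951/19342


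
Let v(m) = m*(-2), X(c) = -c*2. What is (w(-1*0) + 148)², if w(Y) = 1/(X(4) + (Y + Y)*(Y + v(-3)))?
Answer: 1399489/64 ≈ 21867.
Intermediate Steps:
X(c) = -2*c
v(m) = -2*m
w(Y) = 1/(-8 + 2*Y*(6 + Y)) (w(Y) = 1/(-2*4 + (Y + Y)*(Y - 2*(-3))) = 1/(-8 + (2*Y)*(Y + 6)) = 1/(-8 + (2*Y)*(6 + Y)) = 1/(-8 + 2*Y*(6 + Y)))
(w(-1*0) + 148)² = (1/(2*(-4 + (-1*0)² + 6*(-1*0))) + 148)² = (1/(2*(-4 + 0² + 6*0)) + 148)² = (1/(2*(-4 + 0 + 0)) + 148)² = ((½)/(-4) + 148)² = ((½)*(-¼) + 148)² = (-⅛ + 148)² = (1183/8)² = 1399489/64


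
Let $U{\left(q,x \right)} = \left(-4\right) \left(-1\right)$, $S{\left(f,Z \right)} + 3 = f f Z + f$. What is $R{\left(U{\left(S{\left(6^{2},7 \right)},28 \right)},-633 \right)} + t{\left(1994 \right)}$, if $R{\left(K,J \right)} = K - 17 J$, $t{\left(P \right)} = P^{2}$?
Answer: $3986801$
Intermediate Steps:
$S{\left(f,Z \right)} = -3 + f + Z f^{2}$ ($S{\left(f,Z \right)} = -3 + \left(f f Z + f\right) = -3 + \left(f^{2} Z + f\right) = -3 + \left(Z f^{2} + f\right) = -3 + \left(f + Z f^{2}\right) = -3 + f + Z f^{2}$)
$U{\left(q,x \right)} = 4$
$R{\left(U{\left(S{\left(6^{2},7 \right)},28 \right)},-633 \right)} + t{\left(1994 \right)} = \left(4 - -10761\right) + 1994^{2} = \left(4 + 10761\right) + 3976036 = 10765 + 3976036 = 3986801$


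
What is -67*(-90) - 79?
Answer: 5951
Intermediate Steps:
-67*(-90) - 79 = 6030 - 79 = 5951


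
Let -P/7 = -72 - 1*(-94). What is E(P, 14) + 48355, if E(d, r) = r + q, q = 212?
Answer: 48581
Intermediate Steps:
P = -154 (P = -7*(-72 - 1*(-94)) = -7*(-72 + 94) = -7*22 = -154)
E(d, r) = 212 + r (E(d, r) = r + 212 = 212 + r)
E(P, 14) + 48355 = (212 + 14) + 48355 = 226 + 48355 = 48581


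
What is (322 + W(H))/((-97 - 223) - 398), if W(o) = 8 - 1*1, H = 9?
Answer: -329/718 ≈ -0.45822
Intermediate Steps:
W(o) = 7 (W(o) = 8 - 1 = 7)
(322 + W(H))/((-97 - 223) - 398) = (322 + 7)/((-97 - 223) - 398) = 329/(-320 - 398) = 329/(-718) = 329*(-1/718) = -329/718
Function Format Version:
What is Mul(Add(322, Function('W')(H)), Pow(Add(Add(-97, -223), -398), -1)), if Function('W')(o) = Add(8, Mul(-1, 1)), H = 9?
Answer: Rational(-329, 718) ≈ -0.45822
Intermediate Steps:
Function('W')(o) = 7 (Function('W')(o) = Add(8, -1) = 7)
Mul(Add(322, Function('W')(H)), Pow(Add(Add(-97, -223), -398), -1)) = Mul(Add(322, 7), Pow(Add(Add(-97, -223), -398), -1)) = Mul(329, Pow(Add(-320, -398), -1)) = Mul(329, Pow(-718, -1)) = Mul(329, Rational(-1, 718)) = Rational(-329, 718)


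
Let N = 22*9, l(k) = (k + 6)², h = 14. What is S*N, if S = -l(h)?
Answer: -79200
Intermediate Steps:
l(k) = (6 + k)²
S = -400 (S = -(6 + 14)² = -1*20² = -1*400 = -400)
N = 198
S*N = -400*198 = -79200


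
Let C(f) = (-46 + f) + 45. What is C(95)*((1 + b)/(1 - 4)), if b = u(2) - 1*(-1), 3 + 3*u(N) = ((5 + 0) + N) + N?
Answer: -376/3 ≈ -125.33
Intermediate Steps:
u(N) = 2/3 + 2*N/3 (u(N) = -1 + (((5 + 0) + N) + N)/3 = -1 + ((5 + N) + N)/3 = -1 + (5 + 2*N)/3 = -1 + (5/3 + 2*N/3) = 2/3 + 2*N/3)
b = 3 (b = (2/3 + (2/3)*2) - 1*(-1) = (2/3 + 4/3) + 1 = 2 + 1 = 3)
C(f) = -1 + f
C(95)*((1 + b)/(1 - 4)) = (-1 + 95)*((1 + 3)/(1 - 4)) = 94*(4/(-3)) = 94*(4*(-1/3)) = 94*(-4/3) = -376/3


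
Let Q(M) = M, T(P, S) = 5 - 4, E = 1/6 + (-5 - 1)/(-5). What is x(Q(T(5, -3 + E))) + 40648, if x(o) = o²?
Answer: 40649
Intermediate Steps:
E = 41/30 (E = 1*(⅙) - 6*(-⅕) = ⅙ + 6/5 = 41/30 ≈ 1.3667)
T(P, S) = 1
x(Q(T(5, -3 + E))) + 40648 = 1² + 40648 = 1 + 40648 = 40649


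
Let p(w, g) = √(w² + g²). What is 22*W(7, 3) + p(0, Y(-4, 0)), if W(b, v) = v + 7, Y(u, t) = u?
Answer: 224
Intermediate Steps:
W(b, v) = 7 + v
p(w, g) = √(g² + w²)
22*W(7, 3) + p(0, Y(-4, 0)) = 22*(7 + 3) + √((-4)² + 0²) = 22*10 + √(16 + 0) = 220 + √16 = 220 + 4 = 224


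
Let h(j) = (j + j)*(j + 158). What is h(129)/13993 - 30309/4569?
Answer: -4085603/3044477 ≈ -1.3420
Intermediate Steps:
h(j) = 2*j*(158 + j) (h(j) = (2*j)*(158 + j) = 2*j*(158 + j))
h(129)/13993 - 30309/4569 = (2*129*(158 + 129))/13993 - 30309/4569 = (2*129*287)*(1/13993) - 30309*1/4569 = 74046*(1/13993) - 10103/1523 = 10578/1999 - 10103/1523 = -4085603/3044477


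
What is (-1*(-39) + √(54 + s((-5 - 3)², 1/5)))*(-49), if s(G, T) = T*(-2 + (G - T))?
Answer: -1911 - 49*√1659/5 ≈ -2310.2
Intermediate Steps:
s(G, T) = T*(-2 + G - T)
(-1*(-39) + √(54 + s((-5 - 3)², 1/5)))*(-49) = (-1*(-39) + √(54 + (-2 + (-5 - 3)² - 1/5)/5))*(-49) = (39 + √(54 + (-2 + (-8)² - 1*⅕)/5))*(-49) = (39 + √(54 + (-2 + 64 - ⅕)/5))*(-49) = (39 + √(54 + (⅕)*(309/5)))*(-49) = (39 + √(54 + 309/25))*(-49) = (39 + √(1659/25))*(-49) = (39 + √1659/5)*(-49) = -1911 - 49*√1659/5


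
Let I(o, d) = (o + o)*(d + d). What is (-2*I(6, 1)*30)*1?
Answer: -1440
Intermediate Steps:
I(o, d) = 4*d*o (I(o, d) = (2*o)*(2*d) = 4*d*o)
(-2*I(6, 1)*30)*1 = (-8*6*30)*1 = (-2*24*30)*1 = -48*30*1 = -1440*1 = -1440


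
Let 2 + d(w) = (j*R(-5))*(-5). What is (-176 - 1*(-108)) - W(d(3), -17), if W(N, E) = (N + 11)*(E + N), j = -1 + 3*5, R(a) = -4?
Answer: -75497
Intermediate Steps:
j = 14 (j = -1 + 15 = 14)
d(w) = 278 (d(w) = -2 + (14*(-4))*(-5) = -2 - 56*(-5) = -2 + 280 = 278)
W(N, E) = (11 + N)*(E + N)
(-176 - 1*(-108)) - W(d(3), -17) = (-176 - 1*(-108)) - (278² + 11*(-17) + 11*278 - 17*278) = (-176 + 108) - (77284 - 187 + 3058 - 4726) = -68 - 1*75429 = -68 - 75429 = -75497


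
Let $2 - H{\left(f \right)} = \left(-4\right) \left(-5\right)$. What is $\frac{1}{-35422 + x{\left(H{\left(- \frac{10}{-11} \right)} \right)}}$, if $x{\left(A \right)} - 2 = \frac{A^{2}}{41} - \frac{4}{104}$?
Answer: $- \frac{1066}{37749337} \approx -2.8239 \cdot 10^{-5}$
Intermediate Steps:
$H{\left(f \right)} = -18$ ($H{\left(f \right)} = 2 - \left(-4\right) \left(-5\right) = 2 - 20 = -18$)
$x{\left(A \right)} = \frac{51}{26} + \frac{A^{2}}{41}$ ($x{\left(A \right)} = 2 + \left(\frac{A^{2}}{41} - \frac{4}{104}\right) = 2 + \left(A^{2} \cdot \frac{1}{41} - \frac{1}{26}\right) = 2 + \left(\frac{A^{2}}{41} - \frac{1}{26}\right) = 2 + \left(- \frac{1}{26} + \frac{A^{2}}{41}\right) = \frac{51}{26} + \frac{A^{2}}{41}$)
$\frac{1}{-35422 + x{\left(H{\left(- \frac{10}{-11} \right)} \right)}} = \frac{1}{-35422 + \left(\frac{51}{26} + \frac{\left(-18\right)^{2}}{41}\right)} = \frac{1}{-35422 + \left(\frac{51}{26} + \frac{1}{41} \cdot 324\right)} = \frac{1}{-35422 + \left(\frac{51}{26} + \frac{324}{41}\right)} = \frac{1}{-35422 + \frac{10515}{1066}} = \frac{1}{- \frac{37749337}{1066}} = - \frac{1066}{37749337}$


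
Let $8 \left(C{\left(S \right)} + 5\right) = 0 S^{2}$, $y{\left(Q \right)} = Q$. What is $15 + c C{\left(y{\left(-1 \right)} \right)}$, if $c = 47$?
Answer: $-220$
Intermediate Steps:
$C{\left(S \right)} = -5$ ($C{\left(S \right)} = -5 + \frac{0 S^{2}}{8} = -5 + \frac{1}{8} \cdot 0 = -5 + 0 = -5$)
$15 + c C{\left(y{\left(-1 \right)} \right)} = 15 + 47 \left(-5\right) = 15 - 235 = -220$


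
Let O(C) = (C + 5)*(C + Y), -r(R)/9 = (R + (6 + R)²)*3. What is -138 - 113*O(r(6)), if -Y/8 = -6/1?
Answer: -1829254308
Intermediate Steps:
Y = 48 (Y = -(-48)/1 = -(-48) = -8*(-6) = 48)
r(R) = -27*R - 27*(6 + R)² (r(R) = -9*(R + (6 + R)²)*3 = -9*(3*R + 3*(6 + R)²) = -27*R - 27*(6 + R)²)
O(C) = (5 + C)*(48 + C) (O(C) = (C + 5)*(C + 48) = (5 + C)*(48 + C))
-138 - 113*O(r(6)) = -138 - 113*(240 + (-27*6 - 27*(6 + 6)²)² + 53*(-27*6 - 27*(6 + 6)²)) = -138 - 113*(240 + (-162 - 27*12²)² + 53*(-162 - 27*12²)) = -138 - 113*(240 + (-162 - 27*144)² + 53*(-162 - 27*144)) = -138 - 113*(240 + (-162 - 3888)² + 53*(-162 - 3888)) = -138 - 113*(240 + (-4050)² + 53*(-4050)) = -138 - 113*(240 + 16402500 - 214650) = -138 - 113*16188090 = -138 - 1829254170 = -1829254308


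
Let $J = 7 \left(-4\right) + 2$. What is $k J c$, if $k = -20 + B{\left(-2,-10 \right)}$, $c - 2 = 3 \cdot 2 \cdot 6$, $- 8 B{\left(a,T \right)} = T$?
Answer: $18525$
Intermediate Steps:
$B{\left(a,T \right)} = - \frac{T}{8}$
$c = 38$ ($c = 2 + 3 \cdot 2 \cdot 6 = 2 + 6 \cdot 6 = 2 + 36 = 38$)
$J = -26$ ($J = -28 + 2 = -26$)
$k = - \frac{75}{4}$ ($k = -20 - - \frac{5}{4} = -20 + \frac{5}{4} = - \frac{75}{4} \approx -18.75$)
$k J c = \left(- \frac{75}{4}\right) \left(-26\right) 38 = \frac{975}{2} \cdot 38 = 18525$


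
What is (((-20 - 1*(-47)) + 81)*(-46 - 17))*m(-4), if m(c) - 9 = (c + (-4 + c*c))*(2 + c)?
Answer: 47628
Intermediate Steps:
m(c) = 9 + (2 + c)*(-4 + c + c²) (m(c) = 9 + (c + (-4 + c*c))*(2 + c) = 9 + (c + (-4 + c²))*(2 + c) = 9 + (-4 + c + c²)*(2 + c) = 9 + (2 + c)*(-4 + c + c²))
(((-20 - 1*(-47)) + 81)*(-46 - 17))*m(-4) = (((-20 - 1*(-47)) + 81)*(-46 - 17))*(1 + (-4)³ - 2*(-4) + 3*(-4)²) = (((-20 + 47) + 81)*(-63))*(1 - 64 + 8 + 3*16) = ((27 + 81)*(-63))*(1 - 64 + 8 + 48) = (108*(-63))*(-7) = -6804*(-7) = 47628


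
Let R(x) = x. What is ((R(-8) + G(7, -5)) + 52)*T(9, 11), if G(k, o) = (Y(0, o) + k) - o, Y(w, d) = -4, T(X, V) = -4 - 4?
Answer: -416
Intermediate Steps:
T(X, V) = -8
G(k, o) = -4 + k - o (G(k, o) = (-4 + k) - o = -4 + k - o)
((R(-8) + G(7, -5)) + 52)*T(9, 11) = ((-8 + (-4 + 7 - 1*(-5))) + 52)*(-8) = ((-8 + (-4 + 7 + 5)) + 52)*(-8) = ((-8 + 8) + 52)*(-8) = (0 + 52)*(-8) = 52*(-8) = -416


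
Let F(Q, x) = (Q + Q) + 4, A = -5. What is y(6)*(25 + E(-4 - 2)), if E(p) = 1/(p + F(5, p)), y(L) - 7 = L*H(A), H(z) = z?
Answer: -4623/8 ≈ -577.88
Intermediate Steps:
F(Q, x) = 4 + 2*Q (F(Q, x) = 2*Q + 4 = 4 + 2*Q)
y(L) = 7 - 5*L (y(L) = 7 + L*(-5) = 7 - 5*L)
E(p) = 1/(14 + p) (E(p) = 1/(p + (4 + 2*5)) = 1/(p + (4 + 10)) = 1/(p + 14) = 1/(14 + p))
y(6)*(25 + E(-4 - 2)) = (7 - 5*6)*(25 + 1/(14 + (-4 - 2))) = (7 - 30)*(25 + 1/(14 - 6)) = -23*(25 + 1/8) = -23*201/8 = -4623/8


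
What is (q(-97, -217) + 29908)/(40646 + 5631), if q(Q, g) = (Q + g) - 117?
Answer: 4211/6611 ≈ 0.63697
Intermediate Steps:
q(Q, g) = -117 + Q + g
(q(-97, -217) + 29908)/(40646 + 5631) = ((-117 - 97 - 217) + 29908)/(40646 + 5631) = (-431 + 29908)/46277 = 29477*(1/46277) = 4211/6611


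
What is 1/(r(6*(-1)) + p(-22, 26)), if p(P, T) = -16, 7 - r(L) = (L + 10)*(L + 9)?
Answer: -1/21 ≈ -0.047619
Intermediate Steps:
r(L) = 7 - (9 + L)*(10 + L) (r(L) = 7 - (L + 10)*(L + 9) = 7 - (10 + L)*(9 + L) = 7 - (9 + L)*(10 + L))
1/(r(6*(-1)) + p(-22, 26)) = 1/((-83 - (6*(-1))² - 114*(-1)) - 16) = 1/((-83 - 1*(-6)² - 19*(-6)) - 16) = 1/((-83 - 1*36 + 114) - 16) = 1/((-83 - 36 + 114) - 16) = 1/(-5 - 16) = 1/(-21) = -1/21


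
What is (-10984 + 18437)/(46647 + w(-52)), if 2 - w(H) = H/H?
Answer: 7453/46648 ≈ 0.15977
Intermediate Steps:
w(H) = 1 (w(H) = 2 - H/H = 2 - 1*1 = 2 - 1 = 1)
(-10984 + 18437)/(46647 + w(-52)) = (-10984 + 18437)/(46647 + 1) = 7453/46648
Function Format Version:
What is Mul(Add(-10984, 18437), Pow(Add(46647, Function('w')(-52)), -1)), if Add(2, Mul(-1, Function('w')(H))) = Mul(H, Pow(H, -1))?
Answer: Rational(7453, 46648) ≈ 0.15977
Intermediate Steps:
Function('w')(H) = 1 (Function('w')(H) = Add(2, Mul(-1, Mul(H, Pow(H, -1)))) = Add(2, Mul(-1, 1)) = Add(2, -1) = 1)
Mul(Add(-10984, 18437), Pow(Add(46647, Function('w')(-52)), -1)) = Mul(Add(-10984, 18437), Pow(Add(46647, 1), -1)) = Mul(7453, Pow(46648, -1)) = Mul(7453, Rational(1, 46648)) = Rational(7453, 46648)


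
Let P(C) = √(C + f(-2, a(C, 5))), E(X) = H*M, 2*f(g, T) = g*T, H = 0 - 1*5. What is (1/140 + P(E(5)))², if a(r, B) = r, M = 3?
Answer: 1/19600 ≈ 5.1020e-5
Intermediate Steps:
H = -5 (H = 0 - 5 = -5)
f(g, T) = T*g/2 (f(g, T) = (g*T)/2 = (T*g)/2 = T*g/2)
E(X) = -15 (E(X) = -5*3 = -15)
P(C) = 0 (P(C) = √(C + (½)*C*(-2)) = √(C - C) = √0 = 0)
(1/140 + P(E(5)))² = (1/140 + 0)² = (1/140)² = 1/19600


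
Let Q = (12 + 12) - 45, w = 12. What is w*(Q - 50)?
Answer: -852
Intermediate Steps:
Q = -21 (Q = 24 - 45 = -21)
w*(Q - 50) = 12*(-21 - 50) = 12*(-71) = -852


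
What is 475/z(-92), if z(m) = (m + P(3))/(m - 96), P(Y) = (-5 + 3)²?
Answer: 22325/22 ≈ 1014.8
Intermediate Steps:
P(Y) = 4 (P(Y) = (-2)² = 4)
z(m) = (4 + m)/(-96 + m) (z(m) = (m + 4)/(m - 96) = (4 + m)/(-96 + m))
475/z(-92) = 475/(((4 - 92)/(-96 - 92))) = 475/((-88/(-188))) = 475/((-1/188*(-88))) = 475/(22/47) = 475*(47/22) = 22325/22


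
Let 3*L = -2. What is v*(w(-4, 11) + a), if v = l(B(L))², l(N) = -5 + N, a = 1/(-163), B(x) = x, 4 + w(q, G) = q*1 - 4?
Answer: -565573/1467 ≈ -385.53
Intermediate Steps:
w(q, G) = -8 + q (w(q, G) = -4 + (q*1 - 4) = -4 + (q - 4) = -4 + (-4 + q) = -8 + q)
L = -⅔ (L = (⅓)*(-2) = -⅔ ≈ -0.66667)
a = -1/163 ≈ -0.0061350
v = 289/9 (v = (-5 - ⅔)² = (-17/3)² = 289/9 ≈ 32.111)
v*(w(-4, 11) + a) = 289*((-8 - 4) - 1/163)/9 = 289*(-12 - 1/163)/9 = (289/9)*(-1957/163) = -565573/1467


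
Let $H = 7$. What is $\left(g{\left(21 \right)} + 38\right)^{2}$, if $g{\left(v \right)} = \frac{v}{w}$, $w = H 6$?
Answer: $\frac{5929}{4} \approx 1482.3$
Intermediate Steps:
$w = 42$ ($w = 7 \cdot 6 = 42$)
$g{\left(v \right)} = \frac{v}{42}$
$\left(g{\left(21 \right)} + 38\right)^{2} = \left(\frac{1}{42} \cdot 21 + 38\right)^{2} = \left(\frac{1}{2} + 38\right)^{2} = \left(\frac{77}{2}\right)^{2} = \frac{5929}{4}$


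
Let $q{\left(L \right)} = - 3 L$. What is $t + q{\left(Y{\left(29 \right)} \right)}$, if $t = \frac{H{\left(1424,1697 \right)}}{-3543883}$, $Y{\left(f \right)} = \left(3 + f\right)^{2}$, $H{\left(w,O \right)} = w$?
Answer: $- \frac{10886810000}{3543883} \approx -3072.0$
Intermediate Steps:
$t = - \frac{1424}{3543883}$ ($t = \frac{1424}{-3543883} = 1424 \left(- \frac{1}{3543883}\right) = - \frac{1424}{3543883} \approx -0.00040182$)
$t + q{\left(Y{\left(29 \right)} \right)} = - \frac{1424}{3543883} - 3 \left(3 + 29\right)^{2} = - \frac{1424}{3543883} - 3 \cdot 32^{2} = - \frac{1424}{3543883} - 3072 = - \frac{10886810000}{3543883}$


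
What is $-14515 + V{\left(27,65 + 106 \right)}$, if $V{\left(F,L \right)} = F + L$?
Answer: $-14317$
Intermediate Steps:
$-14515 + V{\left(27,65 + 106 \right)} = -14515 + \left(27 + \left(65 + 106\right)\right) = -14515 + \left(27 + 171\right) = -14515 + 198 = -14317$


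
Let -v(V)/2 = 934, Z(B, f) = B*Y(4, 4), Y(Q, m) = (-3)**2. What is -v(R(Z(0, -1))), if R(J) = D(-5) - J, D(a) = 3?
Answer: 1868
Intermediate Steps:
Y(Q, m) = 9
Z(B, f) = 9*B (Z(B, f) = B*9 = 9*B)
R(J) = 3 - J
v(V) = -1868 (v(V) = -2*934 = -1868)
-v(R(Z(0, -1))) = -1*(-1868) = 1868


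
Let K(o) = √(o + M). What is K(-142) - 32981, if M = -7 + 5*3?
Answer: -32981 + I*√134 ≈ -32981.0 + 11.576*I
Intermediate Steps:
M = 8 (M = -7 + 15 = 8)
K(o) = √(8 + o) (K(o) = √(o + 8) = √(8 + o))
K(-142) - 32981 = √(8 - 142) - 32981 = √(-134) - 32981 = I*√134 - 32981 = -32981 + I*√134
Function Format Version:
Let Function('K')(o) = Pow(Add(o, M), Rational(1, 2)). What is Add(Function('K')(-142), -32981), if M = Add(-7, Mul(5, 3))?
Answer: Add(-32981, Mul(I, Pow(134, Rational(1, 2)))) ≈ Add(-32981., Mul(11.576, I))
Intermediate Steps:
M = 8 (M = Add(-7, 15) = 8)
Function('K')(o) = Pow(Add(8, o), Rational(1, 2)) (Function('K')(o) = Pow(Add(o, 8), Rational(1, 2)) = Pow(Add(8, o), Rational(1, 2)))
Add(Function('K')(-142), -32981) = Add(Pow(Add(8, -142), Rational(1, 2)), -32981) = Add(Pow(-134, Rational(1, 2)), -32981) = Add(Mul(I, Pow(134, Rational(1, 2))), -32981) = Add(-32981, Mul(I, Pow(134, Rational(1, 2))))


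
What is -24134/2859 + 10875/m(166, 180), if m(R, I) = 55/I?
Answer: 1119033026/31449 ≈ 35582.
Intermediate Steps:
-24134/2859 + 10875/m(166, 180) = -24134/2859 + 10875/((55/180)) = -24134*1/2859 + 10875/((55*(1/180))) = -24134/2859 + 10875/(11/36) = -24134/2859 + 10875*(36/11) = -24134/2859 + 391500/11 = 1119033026/31449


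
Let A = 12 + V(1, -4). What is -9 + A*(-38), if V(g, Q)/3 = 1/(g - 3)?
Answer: -408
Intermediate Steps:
V(g, Q) = 3/(-3 + g) (V(g, Q) = 3/(g - 3) = 3/(-3 + g))
A = 21/2 (A = 12 + 3/(-3 + 1) = 12 + 3/(-2) = 12 + 3*(-1/2) = 12 - 3/2 = 21/2 ≈ 10.500)
-9 + A*(-38) = -9 + (21/2)*(-38) = -9 - 399 = -408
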